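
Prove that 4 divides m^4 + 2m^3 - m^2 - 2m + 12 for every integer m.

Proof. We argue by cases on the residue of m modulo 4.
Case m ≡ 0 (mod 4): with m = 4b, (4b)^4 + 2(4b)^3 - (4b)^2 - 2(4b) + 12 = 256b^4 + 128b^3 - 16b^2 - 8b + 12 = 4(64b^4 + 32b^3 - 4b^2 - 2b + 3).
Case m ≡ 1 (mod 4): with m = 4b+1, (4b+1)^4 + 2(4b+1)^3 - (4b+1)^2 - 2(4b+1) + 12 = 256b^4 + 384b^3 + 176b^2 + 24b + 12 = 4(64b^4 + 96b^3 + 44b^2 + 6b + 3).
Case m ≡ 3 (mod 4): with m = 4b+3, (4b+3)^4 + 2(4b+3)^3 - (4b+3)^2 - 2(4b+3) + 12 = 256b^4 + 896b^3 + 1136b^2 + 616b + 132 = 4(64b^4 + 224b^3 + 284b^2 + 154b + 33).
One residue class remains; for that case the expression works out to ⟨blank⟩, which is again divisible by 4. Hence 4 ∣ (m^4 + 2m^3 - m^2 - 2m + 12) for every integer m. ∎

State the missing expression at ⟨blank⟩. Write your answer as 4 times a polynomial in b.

4(64b^4 + 160b^3 + 140b^2 + 50b + 9)

Only m ≡ 2 (mod 4) is unaccounted for. Put m = 4b+2:
(4b+2)^4 + 2(4b+2)^3 - (4b+2)^2 - 2(4b+2) + 12 expands to 256b^4 + 640b^3 + 560b^2 + 200b + 36,
and factoring out 4 leaves 4(64b^4 + 160b^3 + 140b^2 + 50b + 9).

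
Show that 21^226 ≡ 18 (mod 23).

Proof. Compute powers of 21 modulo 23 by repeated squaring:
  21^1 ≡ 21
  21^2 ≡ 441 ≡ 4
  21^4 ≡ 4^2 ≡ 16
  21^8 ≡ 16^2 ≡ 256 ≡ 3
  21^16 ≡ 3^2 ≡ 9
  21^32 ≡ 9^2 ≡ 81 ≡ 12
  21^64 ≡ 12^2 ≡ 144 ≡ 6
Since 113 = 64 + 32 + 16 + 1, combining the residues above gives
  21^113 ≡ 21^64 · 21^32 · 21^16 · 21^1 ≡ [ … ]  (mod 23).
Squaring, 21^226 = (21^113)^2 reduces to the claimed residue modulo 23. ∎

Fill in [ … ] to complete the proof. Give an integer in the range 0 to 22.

15

Multiply the listed residues: 6 · 12 · 9 · 21 = 72 → 648 → 13608.
Reducing modulo 23: 13608 = 591·23 + 15, so 21^113 ≡ 15.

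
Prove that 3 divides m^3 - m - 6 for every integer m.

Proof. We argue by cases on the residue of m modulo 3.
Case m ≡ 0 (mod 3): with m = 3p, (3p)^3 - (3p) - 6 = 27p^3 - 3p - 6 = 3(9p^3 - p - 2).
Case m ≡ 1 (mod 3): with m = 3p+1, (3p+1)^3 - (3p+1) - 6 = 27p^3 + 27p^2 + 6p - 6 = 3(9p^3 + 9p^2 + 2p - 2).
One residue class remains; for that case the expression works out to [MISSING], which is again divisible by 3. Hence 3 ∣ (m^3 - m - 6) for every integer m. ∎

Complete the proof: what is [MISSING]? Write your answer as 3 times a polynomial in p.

3(9p^3 + 18p^2 + 11p)

Only m ≡ 2 (mod 3) is unaccounted for. Put m = 3p+2:
(3p+2)^3 - (3p+2) - 6 expands to 27p^3 + 54p^2 + 33p,
and factoring out 3 leaves 3(9p^3 + 18p^2 + 11p).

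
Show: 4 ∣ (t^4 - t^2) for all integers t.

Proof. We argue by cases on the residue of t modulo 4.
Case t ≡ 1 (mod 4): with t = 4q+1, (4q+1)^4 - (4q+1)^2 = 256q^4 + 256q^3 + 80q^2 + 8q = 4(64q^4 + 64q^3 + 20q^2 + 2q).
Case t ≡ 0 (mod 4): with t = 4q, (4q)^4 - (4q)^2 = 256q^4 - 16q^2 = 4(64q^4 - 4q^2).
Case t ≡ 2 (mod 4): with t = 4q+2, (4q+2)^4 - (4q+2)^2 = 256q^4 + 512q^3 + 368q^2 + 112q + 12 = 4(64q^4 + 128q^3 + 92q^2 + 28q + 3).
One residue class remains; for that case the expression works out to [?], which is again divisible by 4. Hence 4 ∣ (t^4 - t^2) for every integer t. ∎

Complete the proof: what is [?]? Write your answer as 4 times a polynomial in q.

4(64q^4 + 192q^3 + 212q^2 + 102q + 18)

Only t ≡ 3 (mod 4) is unaccounted for. Put t = 4q+3:
(4q+3)^4 - (4q+3)^2 expands to 256q^4 + 768q^3 + 848q^2 + 408q + 72,
and factoring out 4 leaves 4(64q^4 + 192q^3 + 212q^2 + 102q + 18).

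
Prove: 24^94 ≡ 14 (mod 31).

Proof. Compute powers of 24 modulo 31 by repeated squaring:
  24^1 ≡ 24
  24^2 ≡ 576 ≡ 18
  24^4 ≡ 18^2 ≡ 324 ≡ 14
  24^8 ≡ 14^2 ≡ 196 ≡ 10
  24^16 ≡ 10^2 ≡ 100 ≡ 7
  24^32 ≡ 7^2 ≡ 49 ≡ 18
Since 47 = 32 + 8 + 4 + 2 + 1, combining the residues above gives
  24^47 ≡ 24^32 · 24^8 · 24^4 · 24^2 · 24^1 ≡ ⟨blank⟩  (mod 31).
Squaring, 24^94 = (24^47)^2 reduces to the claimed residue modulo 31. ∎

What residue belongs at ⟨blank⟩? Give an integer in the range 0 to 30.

13

Multiply the listed residues: 18 · 10 · 14 · 18 · 24 = 180 → 2520 → 45360 → 1088640.
Reducing modulo 31: 1088640 = 35117·31 + 13, so 24^47 ≡ 13.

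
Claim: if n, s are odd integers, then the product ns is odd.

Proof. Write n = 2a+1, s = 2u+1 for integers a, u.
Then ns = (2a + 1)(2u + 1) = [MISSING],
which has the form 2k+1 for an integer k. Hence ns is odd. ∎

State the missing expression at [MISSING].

(2a + 1)(2u + 1) = 4au + 2a + 2u + 1
= 2(2au + a + u) + 1.
Since 2au + a + u is an integer, the product is of the form 2k+1 for an integer k.

2(2au + a + u) + 1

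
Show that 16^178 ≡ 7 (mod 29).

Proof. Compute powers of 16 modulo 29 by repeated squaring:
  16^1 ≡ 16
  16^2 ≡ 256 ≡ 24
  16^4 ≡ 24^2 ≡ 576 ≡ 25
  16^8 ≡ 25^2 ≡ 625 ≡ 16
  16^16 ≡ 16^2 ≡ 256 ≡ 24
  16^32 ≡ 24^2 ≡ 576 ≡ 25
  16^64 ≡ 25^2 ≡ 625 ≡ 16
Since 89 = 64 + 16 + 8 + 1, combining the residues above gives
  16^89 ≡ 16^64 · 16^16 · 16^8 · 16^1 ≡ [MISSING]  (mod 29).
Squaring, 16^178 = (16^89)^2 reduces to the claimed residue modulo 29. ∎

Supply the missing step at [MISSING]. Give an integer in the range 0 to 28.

23

16^64 · 16^16 · 16^8 · 16^1 ≡ 16 · 24 · 16 · 16 = 98304.
98304 mod 29 = 23, so 16^89 ≡ 23 (mod 29).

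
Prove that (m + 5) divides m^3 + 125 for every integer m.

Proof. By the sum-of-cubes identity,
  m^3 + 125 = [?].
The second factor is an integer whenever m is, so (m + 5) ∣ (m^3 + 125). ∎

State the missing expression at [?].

a^3 + b^3 = (a + b)(a^2 - ab + b^2). With a = m, b = 5:
m^3 + 125 = (m + 5)(m^2 - 5m + 25).

(m + 5)(m^2 - 5m + 25)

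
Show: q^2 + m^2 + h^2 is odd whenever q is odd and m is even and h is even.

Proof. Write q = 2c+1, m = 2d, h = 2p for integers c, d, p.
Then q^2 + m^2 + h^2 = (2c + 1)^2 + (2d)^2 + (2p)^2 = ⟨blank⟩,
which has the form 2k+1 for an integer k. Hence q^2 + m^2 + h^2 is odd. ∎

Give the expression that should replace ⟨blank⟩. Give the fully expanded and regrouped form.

2(2c^2 + 2c + 2d^2 + 2p^2) + 1

Expanding: (2c + 1)^2 + (2d)^2 + (2p)^2 = 4c^2 + 4c + 4d^2 + 4p^2 + 1.
Every term except the constant is even, so this is 2(2c^2 + 2c + 2d^2 + 2p^2) + 1,
and 2c^2 + 2c + 2d^2 + 2p^2 ∈ ℤ gives the required form.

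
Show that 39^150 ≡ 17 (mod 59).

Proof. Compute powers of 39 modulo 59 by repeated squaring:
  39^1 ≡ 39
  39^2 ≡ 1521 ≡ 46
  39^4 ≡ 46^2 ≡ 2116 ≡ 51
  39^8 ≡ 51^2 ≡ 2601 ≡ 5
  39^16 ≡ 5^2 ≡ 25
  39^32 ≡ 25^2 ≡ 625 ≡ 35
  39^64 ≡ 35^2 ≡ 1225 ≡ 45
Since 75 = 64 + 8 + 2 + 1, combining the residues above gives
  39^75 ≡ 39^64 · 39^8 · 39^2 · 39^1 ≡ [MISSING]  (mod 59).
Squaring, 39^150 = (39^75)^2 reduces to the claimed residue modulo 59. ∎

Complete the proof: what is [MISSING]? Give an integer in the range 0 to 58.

Multiply the listed residues: 45 · 5 · 46 · 39 = 225 → 10350 → 403650.
Reducing modulo 59: 403650 = 6841·59 + 31, so 39^75 ≡ 31.

31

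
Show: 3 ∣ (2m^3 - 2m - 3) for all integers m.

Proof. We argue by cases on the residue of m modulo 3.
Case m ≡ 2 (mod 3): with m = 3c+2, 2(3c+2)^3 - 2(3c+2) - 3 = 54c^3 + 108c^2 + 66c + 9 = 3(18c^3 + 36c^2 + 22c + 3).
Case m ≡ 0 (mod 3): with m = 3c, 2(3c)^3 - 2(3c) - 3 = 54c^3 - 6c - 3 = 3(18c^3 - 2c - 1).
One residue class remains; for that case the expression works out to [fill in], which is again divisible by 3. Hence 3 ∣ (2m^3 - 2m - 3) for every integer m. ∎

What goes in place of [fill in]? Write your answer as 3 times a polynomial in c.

Only m ≡ 1 (mod 3) is unaccounted for. Put m = 3c+1:
2(3c+1)^3 - 2(3c+1) - 3 expands to 54c^3 + 54c^2 + 12c - 3,
and factoring out 3 leaves 3(18c^3 + 18c^2 + 4c - 1).

3(18c^3 + 18c^2 + 4c - 1)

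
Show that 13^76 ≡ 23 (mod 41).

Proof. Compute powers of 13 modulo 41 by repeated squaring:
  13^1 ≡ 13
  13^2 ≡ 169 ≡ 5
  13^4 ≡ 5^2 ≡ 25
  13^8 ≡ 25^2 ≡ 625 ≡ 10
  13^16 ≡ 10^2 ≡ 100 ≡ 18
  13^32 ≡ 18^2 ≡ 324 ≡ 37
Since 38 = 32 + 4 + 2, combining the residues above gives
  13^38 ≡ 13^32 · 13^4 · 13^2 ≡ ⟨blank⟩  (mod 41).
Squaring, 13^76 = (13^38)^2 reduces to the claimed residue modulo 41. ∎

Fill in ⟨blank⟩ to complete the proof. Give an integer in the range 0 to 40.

Multiply the listed residues: 37 · 25 · 5 = 925 → 4625.
Reducing modulo 41: 4625 = 112·41 + 33, so 13^38 ≡ 33.

33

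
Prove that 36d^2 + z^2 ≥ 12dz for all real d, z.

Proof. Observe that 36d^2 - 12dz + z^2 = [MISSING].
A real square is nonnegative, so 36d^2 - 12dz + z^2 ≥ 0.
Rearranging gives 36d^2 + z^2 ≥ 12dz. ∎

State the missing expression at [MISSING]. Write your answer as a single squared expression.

(6d - z)^2

36d^2 - 12dz + z^2 is a perfect-square trinomial: the outer terms are (6d)^2 and (z)^2, and the cross term is -2·6d·z.
So 36d^2 - 12dz + z^2 = (6d - z)^2 ≥ 0.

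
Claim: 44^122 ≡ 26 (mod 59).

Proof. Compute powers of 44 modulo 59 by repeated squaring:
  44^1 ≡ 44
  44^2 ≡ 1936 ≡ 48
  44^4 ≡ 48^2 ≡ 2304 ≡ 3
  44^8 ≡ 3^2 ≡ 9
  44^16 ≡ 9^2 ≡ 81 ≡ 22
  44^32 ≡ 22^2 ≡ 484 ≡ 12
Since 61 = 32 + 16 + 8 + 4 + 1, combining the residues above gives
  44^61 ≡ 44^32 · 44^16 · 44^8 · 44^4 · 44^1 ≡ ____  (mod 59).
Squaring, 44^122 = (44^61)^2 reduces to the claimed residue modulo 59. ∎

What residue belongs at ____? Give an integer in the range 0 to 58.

47

Multiply the listed residues: 12 · 22 · 9 · 3 · 44 = 264 → 2376 → 7128 → 313632.
Reducing modulo 59: 313632 = 5315·59 + 47, so 44^61 ≡ 47.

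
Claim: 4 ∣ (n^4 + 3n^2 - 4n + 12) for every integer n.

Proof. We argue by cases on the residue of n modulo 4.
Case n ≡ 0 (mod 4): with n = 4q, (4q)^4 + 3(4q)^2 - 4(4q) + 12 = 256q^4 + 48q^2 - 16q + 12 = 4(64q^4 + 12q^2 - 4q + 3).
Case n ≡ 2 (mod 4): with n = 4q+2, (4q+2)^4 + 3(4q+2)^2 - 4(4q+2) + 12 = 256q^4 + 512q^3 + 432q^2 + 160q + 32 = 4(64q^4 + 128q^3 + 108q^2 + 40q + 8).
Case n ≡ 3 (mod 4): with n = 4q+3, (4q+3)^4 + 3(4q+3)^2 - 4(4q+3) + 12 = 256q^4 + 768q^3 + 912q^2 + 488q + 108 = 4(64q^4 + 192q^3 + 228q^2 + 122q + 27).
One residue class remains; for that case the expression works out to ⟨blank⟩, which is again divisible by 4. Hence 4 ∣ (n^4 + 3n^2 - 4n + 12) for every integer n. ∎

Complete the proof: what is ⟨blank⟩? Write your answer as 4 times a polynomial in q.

4(64q^4 + 64q^3 + 36q^2 + 6q + 3)

The residues treated are {0, 2, 3}, so the missing case is n ≡ 1 (mod 4); write n = 4q+1.
Then (4q+1)^4 + 3(4q+1)^2 - 4(4q+1) + 12 = 256q^4 + 256q^3 + 144q^2 + 24q + 12 = 4(64q^4 + 64q^3 + 36q^2 + 6q + 3).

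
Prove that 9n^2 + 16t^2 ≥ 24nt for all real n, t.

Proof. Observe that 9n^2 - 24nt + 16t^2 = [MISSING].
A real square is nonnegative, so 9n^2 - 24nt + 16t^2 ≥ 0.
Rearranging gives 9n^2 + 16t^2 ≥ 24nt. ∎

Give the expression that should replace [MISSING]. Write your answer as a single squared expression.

The leading and trailing coefficients are 3^2 and 4^2, and 24 = 2·3·4, so the trinomial is (3n - 4t)^2.
Hence 9n^2 - 24nt + 16t^2 ≥ 0.

(3n - 4t)^2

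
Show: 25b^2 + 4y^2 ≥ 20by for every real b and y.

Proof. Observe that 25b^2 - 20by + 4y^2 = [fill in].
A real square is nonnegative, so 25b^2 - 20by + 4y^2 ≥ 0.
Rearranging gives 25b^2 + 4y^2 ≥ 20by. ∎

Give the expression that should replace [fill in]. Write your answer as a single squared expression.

(5b - 2y)^2

The leading and trailing coefficients are 5^2 and 2^2, and 20 = 2·5·2, so the trinomial is (5b - 2y)^2.
Hence 25b^2 - 20by + 4y^2 ≥ 0.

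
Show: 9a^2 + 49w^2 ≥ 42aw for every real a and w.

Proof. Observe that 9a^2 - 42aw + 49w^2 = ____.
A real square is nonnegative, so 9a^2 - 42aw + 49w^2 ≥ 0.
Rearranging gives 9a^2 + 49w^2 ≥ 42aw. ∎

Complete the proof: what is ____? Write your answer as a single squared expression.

The leading and trailing coefficients are 3^2 and 7^2, and 42 = 2·3·7, so the trinomial is (3a - 7w)^2.
Hence 9a^2 - 42aw + 49w^2 ≥ 0.

(3a - 7w)^2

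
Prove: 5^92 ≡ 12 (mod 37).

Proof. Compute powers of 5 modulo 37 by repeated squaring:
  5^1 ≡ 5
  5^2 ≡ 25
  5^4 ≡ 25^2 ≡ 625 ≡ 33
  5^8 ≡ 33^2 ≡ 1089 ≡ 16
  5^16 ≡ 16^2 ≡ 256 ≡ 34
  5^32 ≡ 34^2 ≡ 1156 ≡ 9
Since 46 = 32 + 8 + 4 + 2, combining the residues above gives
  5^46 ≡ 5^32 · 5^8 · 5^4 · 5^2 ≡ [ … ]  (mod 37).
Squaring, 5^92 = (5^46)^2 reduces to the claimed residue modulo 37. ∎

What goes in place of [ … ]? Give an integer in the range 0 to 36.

30

Multiply the listed residues: 9 · 16 · 33 · 25 = 144 → 4752 → 118800.
Reducing modulo 37: 118800 = 3210·37 + 30, so 5^46 ≡ 30.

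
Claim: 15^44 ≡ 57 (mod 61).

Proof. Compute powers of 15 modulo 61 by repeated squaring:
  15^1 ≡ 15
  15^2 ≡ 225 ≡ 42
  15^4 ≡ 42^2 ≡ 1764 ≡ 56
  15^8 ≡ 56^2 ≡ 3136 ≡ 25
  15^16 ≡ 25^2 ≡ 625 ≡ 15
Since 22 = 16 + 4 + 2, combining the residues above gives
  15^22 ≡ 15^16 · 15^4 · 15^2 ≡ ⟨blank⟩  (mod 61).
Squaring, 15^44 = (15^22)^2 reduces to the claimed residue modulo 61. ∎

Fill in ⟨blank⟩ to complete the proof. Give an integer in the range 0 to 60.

15^16 · 15^4 · 15^2 ≡ 15 · 56 · 42 = 35280.
35280 mod 61 = 22, so 15^22 ≡ 22 (mod 61).

22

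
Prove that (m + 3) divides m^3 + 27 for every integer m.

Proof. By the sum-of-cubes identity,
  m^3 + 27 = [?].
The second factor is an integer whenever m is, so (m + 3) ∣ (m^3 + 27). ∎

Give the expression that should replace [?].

Polynomial division of m^3 + 27 by m + 3 leaves remainder 0 and quotient m^2 - 3m + 9.
Hence m^3 + 27 = (m + 3)(m^2 - 3m + 9).

(m + 3)(m^2 - 3m + 9)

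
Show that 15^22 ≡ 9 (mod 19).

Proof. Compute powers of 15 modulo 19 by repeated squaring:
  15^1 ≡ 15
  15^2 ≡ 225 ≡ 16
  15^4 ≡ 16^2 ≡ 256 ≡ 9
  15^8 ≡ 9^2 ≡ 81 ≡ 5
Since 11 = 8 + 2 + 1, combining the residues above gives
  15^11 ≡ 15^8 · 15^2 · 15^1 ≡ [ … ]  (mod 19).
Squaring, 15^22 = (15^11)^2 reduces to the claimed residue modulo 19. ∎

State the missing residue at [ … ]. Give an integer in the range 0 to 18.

Multiply the listed residues: 5 · 16 · 15 = 80 → 1200.
Reducing modulo 19: 1200 = 63·19 + 3, so 15^11 ≡ 3.

3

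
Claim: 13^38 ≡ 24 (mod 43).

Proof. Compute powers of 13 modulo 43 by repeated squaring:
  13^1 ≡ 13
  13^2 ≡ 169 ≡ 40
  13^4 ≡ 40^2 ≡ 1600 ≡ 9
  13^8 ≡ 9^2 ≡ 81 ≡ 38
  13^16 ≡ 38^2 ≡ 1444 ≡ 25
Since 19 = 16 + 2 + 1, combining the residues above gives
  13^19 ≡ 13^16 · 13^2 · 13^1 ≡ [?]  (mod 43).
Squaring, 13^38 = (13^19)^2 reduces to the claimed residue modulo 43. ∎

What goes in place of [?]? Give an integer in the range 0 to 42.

Multiply the listed residues: 25 · 40 · 13 = 1000 → 13000.
Reducing modulo 43: 13000 = 302·43 + 14, so 13^19 ≡ 14.

14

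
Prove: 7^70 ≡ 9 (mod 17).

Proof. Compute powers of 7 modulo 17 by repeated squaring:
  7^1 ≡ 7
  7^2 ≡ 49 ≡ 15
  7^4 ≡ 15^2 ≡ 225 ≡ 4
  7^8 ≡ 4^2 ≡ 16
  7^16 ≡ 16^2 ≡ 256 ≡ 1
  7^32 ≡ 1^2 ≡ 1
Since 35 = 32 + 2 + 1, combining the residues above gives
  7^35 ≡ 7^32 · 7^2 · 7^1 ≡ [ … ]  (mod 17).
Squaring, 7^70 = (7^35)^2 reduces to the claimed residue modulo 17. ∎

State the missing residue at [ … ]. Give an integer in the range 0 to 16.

Multiply the listed residues: 1 · 15 · 7 = 15 → 105.
Reducing modulo 17: 105 = 6·17 + 3, so 7^35 ≡ 3.

3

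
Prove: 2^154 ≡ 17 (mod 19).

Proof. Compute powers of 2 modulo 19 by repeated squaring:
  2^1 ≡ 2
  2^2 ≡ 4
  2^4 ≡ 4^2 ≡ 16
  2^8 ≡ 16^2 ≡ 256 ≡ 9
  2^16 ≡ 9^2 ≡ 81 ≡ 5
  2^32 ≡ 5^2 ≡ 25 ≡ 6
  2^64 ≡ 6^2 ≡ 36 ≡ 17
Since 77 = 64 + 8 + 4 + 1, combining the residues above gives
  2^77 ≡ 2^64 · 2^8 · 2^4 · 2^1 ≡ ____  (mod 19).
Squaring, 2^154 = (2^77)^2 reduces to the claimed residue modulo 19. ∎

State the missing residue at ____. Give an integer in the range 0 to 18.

13

2^64 · 2^8 · 2^4 · 2^1 ≡ 17 · 9 · 16 · 2 = 4896.
4896 mod 19 = 13, so 2^77 ≡ 13 (mod 19).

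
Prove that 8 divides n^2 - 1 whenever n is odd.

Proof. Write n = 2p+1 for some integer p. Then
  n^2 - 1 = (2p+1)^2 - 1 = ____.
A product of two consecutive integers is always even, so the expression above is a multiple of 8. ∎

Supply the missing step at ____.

(2p+1)^2 - 1 = 4p^2 + 4p + 1 - 1 = 4p^2 + 4p = 4p(p+1).
Since p and p+1 are consecutive, p(p+1) is even, and 4·(even) is a multiple of 8.

4p(p + 1)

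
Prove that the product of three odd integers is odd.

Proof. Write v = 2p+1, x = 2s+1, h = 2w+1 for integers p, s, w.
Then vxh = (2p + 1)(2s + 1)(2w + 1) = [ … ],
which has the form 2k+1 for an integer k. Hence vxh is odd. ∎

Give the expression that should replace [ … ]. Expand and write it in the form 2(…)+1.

Expanding: (2p + 1)(2s + 1)(2w + 1) = 8psw + 4ps + 4pw + 2p + 4sw + 2s + 2w + 1.
Every term except the constant is even, so this is 2(4psw + 2ps + 2pw + p + 2sw + s + w) + 1,
and 4psw + 2ps + 2pw + p + 2sw + s + w ∈ ℤ gives the required form.

2(4psw + 2ps + 2pw + p + 2sw + s + w) + 1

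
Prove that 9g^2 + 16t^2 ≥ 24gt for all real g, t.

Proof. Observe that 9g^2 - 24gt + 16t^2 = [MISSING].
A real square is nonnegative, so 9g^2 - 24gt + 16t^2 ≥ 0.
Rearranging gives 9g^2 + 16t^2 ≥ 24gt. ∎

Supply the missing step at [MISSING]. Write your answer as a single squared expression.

9g^2 - 24gt + 16t^2 is a perfect-square trinomial: the outer terms are (3g)^2 and (4t)^2, and the cross term is -2·3g·4t.
So 9g^2 - 24gt + 16t^2 = (3g - 4t)^2 ≥ 0.

(3g - 4t)^2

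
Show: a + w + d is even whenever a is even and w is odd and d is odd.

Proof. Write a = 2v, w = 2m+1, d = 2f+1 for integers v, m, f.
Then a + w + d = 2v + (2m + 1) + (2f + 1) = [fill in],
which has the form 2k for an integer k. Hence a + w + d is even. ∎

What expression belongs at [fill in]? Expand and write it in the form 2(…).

2(f + m + v + 1)

Expanding: 2v + (2m + 1) + (2f + 1) = 2f + 2m + 2v + 2.
Every term is even; pulling out the factor of 2 gives 2(f + m + v + 1).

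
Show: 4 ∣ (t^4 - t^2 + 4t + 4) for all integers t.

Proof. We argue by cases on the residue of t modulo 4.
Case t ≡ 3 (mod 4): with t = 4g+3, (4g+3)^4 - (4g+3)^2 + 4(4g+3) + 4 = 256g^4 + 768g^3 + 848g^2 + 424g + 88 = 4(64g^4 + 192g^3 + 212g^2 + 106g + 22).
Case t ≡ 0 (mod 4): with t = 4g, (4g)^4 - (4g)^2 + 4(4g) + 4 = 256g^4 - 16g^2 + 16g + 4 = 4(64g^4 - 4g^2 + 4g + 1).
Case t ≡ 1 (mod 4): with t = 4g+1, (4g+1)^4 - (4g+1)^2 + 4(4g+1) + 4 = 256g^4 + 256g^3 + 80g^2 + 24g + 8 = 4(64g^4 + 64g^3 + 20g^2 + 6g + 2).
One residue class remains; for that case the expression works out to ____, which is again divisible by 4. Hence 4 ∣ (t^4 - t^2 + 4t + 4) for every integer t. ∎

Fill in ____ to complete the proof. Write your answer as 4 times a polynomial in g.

Only t ≡ 2 (mod 4) is unaccounted for. Put t = 4g+2:
(4g+2)^4 - (4g+2)^2 + 4(4g+2) + 4 expands to 256g^4 + 512g^3 + 368g^2 + 128g + 24,
and factoring out 4 leaves 4(64g^4 + 128g^3 + 92g^2 + 32g + 6).

4(64g^4 + 128g^3 + 92g^2 + 32g + 6)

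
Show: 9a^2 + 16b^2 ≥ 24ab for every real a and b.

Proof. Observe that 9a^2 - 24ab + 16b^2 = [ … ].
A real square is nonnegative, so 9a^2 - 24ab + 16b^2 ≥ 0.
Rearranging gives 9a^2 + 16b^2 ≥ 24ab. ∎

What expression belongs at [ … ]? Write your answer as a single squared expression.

(3a - 4b)^2

The leading and trailing coefficients are 3^2 and 4^2, and 24 = 2·3·4, so the trinomial is (3a - 4b)^2.
Hence 9a^2 - 24ab + 16b^2 ≥ 0.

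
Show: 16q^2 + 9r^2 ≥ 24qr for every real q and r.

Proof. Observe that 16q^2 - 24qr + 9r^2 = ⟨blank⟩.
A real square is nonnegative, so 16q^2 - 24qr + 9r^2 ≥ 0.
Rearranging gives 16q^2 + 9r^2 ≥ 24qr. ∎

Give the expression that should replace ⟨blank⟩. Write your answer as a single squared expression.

16q^2 - 24qr + 9r^2 is a perfect-square trinomial: the outer terms are (4q)^2 and (3r)^2, and the cross term is -2·4q·3r.
So 16q^2 - 24qr + 9r^2 = (4q - 3r)^2 ≥ 0.

(4q - 3r)^2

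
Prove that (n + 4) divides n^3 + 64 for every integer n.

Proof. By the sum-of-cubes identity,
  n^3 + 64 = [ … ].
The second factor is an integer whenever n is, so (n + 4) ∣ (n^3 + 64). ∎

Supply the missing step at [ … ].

(n + 4)(n^2 - 4n + 16)

Polynomial division of n^3 + 64 by n + 4 leaves remainder 0 and quotient n^2 - 4n + 16.
Hence n^3 + 64 = (n + 4)(n^2 - 4n + 16).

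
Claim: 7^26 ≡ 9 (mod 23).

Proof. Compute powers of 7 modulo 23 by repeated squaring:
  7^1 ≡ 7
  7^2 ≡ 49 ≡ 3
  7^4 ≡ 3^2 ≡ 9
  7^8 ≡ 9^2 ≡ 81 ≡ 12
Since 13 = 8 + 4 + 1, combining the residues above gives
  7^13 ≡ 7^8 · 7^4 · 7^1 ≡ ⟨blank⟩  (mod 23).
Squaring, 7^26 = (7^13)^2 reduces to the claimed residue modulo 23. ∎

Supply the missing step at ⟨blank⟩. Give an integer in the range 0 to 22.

20

Multiply the listed residues: 12 · 9 · 7 = 108 → 756.
Reducing modulo 23: 756 = 32·23 + 20, so 7^13 ≡ 20.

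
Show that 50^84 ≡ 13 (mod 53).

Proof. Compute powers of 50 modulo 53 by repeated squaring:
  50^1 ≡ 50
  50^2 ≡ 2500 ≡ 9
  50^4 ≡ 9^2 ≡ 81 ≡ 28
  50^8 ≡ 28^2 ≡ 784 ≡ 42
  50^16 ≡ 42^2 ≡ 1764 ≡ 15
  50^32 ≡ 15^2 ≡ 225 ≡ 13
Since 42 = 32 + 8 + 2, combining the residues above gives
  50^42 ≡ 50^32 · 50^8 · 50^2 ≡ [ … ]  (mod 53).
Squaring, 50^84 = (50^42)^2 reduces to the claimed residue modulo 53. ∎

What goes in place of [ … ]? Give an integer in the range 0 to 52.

38

50^32 · 50^8 · 50^2 ≡ 13 · 42 · 9 = 4914.
4914 mod 53 = 38, so 50^42 ≡ 38 (mod 53).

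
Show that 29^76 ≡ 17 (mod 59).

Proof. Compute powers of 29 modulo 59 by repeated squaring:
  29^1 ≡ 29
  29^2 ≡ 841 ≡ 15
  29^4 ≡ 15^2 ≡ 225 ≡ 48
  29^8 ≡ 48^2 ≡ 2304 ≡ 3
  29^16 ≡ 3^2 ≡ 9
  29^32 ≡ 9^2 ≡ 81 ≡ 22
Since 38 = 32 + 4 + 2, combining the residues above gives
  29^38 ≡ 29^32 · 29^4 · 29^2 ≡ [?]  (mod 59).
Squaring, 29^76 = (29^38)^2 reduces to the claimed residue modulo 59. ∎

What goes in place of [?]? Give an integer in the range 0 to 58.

Multiply the listed residues: 22 · 48 · 15 = 1056 → 15840.
Reducing modulo 59: 15840 = 268·59 + 28, so 29^38 ≡ 28.

28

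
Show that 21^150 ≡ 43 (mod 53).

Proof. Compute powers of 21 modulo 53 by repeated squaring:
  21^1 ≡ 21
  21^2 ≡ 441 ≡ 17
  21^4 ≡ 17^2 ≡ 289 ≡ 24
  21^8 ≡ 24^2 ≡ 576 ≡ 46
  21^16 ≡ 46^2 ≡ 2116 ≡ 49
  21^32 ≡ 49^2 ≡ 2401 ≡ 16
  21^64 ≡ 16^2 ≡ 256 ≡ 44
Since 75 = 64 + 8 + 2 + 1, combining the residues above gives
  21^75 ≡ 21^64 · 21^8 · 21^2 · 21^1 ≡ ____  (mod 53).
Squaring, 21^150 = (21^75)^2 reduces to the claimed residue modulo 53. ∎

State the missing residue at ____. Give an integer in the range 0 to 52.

21^64 · 21^8 · 21^2 · 21^1 ≡ 44 · 46 · 17 · 21 = 722568.
722568 mod 53 = 19, so 21^75 ≡ 19 (mod 53).

19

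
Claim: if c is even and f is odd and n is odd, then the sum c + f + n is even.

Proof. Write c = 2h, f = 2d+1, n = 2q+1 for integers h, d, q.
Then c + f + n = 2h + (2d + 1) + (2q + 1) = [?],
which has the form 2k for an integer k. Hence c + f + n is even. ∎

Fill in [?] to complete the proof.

2(d + h + q + 1)

2h + (2d + 1) + (2q + 1) = 2d + 2h + 2q + 2
= 2(d + h + q + 1).
Since d + h + q + 1 is an integer, the sum is of the form 2k for an integer k.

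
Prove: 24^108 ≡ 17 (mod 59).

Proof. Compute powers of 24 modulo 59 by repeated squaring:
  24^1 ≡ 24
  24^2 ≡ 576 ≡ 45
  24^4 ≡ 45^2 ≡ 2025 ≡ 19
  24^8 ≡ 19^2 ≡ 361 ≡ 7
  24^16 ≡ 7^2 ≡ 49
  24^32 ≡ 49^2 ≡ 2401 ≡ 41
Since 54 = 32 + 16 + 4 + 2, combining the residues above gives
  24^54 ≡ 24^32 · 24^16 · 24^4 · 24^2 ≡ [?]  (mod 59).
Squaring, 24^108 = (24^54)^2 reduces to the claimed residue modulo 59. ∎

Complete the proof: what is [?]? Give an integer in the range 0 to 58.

28

24^32 · 24^16 · 24^4 · 24^2 ≡ 41 · 49 · 19 · 45 = 1717695.
1717695 mod 59 = 28, so 24^54 ≡ 28 (mod 59).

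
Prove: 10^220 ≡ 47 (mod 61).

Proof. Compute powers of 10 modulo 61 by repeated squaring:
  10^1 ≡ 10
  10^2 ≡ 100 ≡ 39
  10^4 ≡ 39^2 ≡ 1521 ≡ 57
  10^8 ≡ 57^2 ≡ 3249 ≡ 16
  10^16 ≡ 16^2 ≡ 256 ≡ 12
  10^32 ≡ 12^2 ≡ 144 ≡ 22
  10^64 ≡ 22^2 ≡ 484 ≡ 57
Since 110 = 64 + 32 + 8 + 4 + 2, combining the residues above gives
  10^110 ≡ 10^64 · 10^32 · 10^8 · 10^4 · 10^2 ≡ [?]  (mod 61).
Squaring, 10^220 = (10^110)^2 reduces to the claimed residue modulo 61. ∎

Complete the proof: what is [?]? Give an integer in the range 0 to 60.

48

Multiply the listed residues: 57 · 22 · 16 · 57 · 39 = 1254 → 20064 → 1143648 → 44602272.
Reducing modulo 61: 44602272 = 731184·61 + 48, so 10^110 ≡ 48.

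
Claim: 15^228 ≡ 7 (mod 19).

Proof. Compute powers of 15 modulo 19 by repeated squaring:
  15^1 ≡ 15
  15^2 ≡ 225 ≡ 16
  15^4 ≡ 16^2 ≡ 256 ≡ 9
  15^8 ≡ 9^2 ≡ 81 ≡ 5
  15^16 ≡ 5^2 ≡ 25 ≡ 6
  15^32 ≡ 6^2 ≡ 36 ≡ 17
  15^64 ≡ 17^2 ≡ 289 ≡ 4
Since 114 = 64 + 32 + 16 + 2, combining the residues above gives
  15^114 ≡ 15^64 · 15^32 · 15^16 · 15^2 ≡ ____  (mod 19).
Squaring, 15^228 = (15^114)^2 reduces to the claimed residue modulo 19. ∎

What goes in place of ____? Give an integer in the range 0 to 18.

11

15^64 · 15^32 · 15^16 · 15^2 ≡ 4 · 17 · 6 · 16 = 6528.
6528 mod 19 = 11, so 15^114 ≡ 11 (mod 19).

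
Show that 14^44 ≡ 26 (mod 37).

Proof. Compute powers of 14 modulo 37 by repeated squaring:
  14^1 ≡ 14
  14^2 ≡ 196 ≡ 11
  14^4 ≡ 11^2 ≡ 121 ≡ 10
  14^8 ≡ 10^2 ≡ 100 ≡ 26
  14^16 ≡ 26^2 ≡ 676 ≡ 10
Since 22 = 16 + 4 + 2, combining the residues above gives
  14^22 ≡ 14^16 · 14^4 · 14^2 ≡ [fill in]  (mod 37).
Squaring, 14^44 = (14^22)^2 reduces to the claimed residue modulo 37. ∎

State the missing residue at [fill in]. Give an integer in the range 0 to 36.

Multiply the listed residues: 10 · 10 · 11 = 100 → 1100.
Reducing modulo 37: 1100 = 29·37 + 27, so 14^22 ≡ 27.

27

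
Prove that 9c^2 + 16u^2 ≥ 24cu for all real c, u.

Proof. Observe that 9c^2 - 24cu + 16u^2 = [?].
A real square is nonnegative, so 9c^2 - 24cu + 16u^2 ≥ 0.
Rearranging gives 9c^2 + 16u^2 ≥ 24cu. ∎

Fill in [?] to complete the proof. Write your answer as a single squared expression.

(3c - 4u)^2

The leading and trailing coefficients are 3^2 and 4^2, and 24 = 2·3·4, so the trinomial is (3c - 4u)^2.
Hence 9c^2 - 24cu + 16u^2 ≥ 0.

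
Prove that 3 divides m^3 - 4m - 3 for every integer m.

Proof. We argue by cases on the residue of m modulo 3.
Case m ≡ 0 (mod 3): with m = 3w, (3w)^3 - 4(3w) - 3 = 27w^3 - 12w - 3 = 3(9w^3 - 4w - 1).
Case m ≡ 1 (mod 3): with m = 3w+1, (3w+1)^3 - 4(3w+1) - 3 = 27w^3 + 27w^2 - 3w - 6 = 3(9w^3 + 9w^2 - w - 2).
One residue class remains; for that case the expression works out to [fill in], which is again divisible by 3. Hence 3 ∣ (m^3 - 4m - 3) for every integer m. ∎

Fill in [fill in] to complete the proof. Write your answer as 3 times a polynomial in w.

Only m ≡ 2 (mod 3) is unaccounted for. Put m = 3w+2:
(3w+2)^3 - 4(3w+2) - 3 expands to 27w^3 + 54w^2 + 24w - 3,
and factoring out 3 leaves 3(9w^3 + 18w^2 + 8w - 1).

3(9w^3 + 18w^2 + 8w - 1)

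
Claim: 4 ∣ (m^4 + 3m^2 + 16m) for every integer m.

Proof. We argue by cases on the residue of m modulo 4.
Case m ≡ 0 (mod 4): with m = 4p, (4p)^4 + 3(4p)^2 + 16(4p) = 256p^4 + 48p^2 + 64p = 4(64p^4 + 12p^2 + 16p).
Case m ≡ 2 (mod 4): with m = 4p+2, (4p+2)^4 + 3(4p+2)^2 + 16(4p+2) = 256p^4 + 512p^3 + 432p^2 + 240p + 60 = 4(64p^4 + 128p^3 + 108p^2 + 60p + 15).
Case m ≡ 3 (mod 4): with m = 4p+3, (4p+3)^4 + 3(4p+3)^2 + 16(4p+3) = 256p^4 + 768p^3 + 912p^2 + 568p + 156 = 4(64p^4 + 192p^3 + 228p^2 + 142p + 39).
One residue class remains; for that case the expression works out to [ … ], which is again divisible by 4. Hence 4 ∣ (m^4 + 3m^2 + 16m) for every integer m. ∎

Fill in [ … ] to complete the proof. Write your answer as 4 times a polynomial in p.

The residues treated are {0, 2, 3}, so the missing case is m ≡ 1 (mod 4); write m = 4p+1.
Then (4p+1)^4 + 3(4p+1)^2 + 16(4p+1) = 256p^4 + 256p^3 + 144p^2 + 104p + 20 = 4(64p^4 + 64p^3 + 36p^2 + 26p + 5).

4(64p^4 + 64p^3 + 36p^2 + 26p + 5)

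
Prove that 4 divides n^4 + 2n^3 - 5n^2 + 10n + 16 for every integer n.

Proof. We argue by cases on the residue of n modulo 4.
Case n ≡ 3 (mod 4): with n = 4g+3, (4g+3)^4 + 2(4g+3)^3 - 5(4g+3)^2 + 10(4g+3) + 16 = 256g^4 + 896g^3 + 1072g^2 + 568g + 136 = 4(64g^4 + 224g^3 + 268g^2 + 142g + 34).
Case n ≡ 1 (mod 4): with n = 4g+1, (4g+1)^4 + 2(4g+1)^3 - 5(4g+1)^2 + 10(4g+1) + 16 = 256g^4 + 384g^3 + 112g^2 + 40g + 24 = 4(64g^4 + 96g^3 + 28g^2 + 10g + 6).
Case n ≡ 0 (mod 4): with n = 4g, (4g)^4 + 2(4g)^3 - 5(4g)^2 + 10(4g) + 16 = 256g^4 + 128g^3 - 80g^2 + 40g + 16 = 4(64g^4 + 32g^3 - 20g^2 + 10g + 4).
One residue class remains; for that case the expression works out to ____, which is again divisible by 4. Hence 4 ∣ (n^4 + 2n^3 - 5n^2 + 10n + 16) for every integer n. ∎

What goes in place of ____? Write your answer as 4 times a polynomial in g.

Only n ≡ 2 (mod 4) is unaccounted for. Put n = 4g+2:
(4g+2)^4 + 2(4g+2)^3 - 5(4g+2)^2 + 10(4g+2) + 16 expands to 256g^4 + 640g^3 + 496g^2 + 184g + 48,
and factoring out 4 leaves 4(64g^4 + 160g^3 + 124g^2 + 46g + 12).

4(64g^4 + 160g^3 + 124g^2 + 46g + 12)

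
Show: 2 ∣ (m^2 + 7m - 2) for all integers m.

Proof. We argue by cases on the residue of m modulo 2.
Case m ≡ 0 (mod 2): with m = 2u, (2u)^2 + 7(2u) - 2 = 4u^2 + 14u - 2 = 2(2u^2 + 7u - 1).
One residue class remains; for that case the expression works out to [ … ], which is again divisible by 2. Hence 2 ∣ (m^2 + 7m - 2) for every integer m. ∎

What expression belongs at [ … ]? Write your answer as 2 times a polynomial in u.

2(2u^2 + 9u + 3)

Only m ≡ 1 (mod 2) is unaccounted for. Put m = 2u+1:
(2u+1)^2 + 7(2u+1) - 2 expands to 4u^2 + 18u + 6,
and factoring out 2 leaves 2(2u^2 + 9u + 3).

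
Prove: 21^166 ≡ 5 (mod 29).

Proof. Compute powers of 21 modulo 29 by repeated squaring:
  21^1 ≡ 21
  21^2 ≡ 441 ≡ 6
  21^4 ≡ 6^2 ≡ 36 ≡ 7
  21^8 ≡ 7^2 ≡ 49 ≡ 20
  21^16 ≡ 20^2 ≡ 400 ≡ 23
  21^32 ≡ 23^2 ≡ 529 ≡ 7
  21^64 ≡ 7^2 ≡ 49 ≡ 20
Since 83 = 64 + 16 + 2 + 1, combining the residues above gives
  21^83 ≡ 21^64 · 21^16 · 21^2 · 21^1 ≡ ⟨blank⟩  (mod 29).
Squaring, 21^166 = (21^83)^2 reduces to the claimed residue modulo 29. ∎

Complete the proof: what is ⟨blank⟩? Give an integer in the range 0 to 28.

18

Multiply the listed residues: 20 · 23 · 6 · 21 = 460 → 2760 → 57960.
Reducing modulo 29: 57960 = 1998·29 + 18, so 21^83 ≡ 18.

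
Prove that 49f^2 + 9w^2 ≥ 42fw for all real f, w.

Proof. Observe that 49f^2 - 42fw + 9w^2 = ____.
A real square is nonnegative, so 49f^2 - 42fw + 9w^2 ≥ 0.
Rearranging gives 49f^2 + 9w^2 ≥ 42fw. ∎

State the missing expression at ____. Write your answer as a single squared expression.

49f^2 - 42fw + 9w^2 is a perfect-square trinomial: the outer terms are (7f)^2 and (3w)^2, and the cross term is -2·7f·3w.
So 49f^2 - 42fw + 9w^2 = (7f - 3w)^2 ≥ 0.

(7f - 3w)^2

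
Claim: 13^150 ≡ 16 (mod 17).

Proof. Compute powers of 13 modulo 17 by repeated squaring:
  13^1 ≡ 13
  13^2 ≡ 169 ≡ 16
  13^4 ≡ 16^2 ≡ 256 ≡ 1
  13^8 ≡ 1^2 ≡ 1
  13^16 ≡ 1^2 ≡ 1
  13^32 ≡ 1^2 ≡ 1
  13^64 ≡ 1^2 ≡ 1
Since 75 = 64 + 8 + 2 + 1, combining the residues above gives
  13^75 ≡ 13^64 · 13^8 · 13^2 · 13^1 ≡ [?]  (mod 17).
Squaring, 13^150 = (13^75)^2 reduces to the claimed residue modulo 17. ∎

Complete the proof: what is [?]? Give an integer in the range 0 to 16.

Multiply the listed residues: 1 · 1 · 16 · 13 = 1 → 16 → 208.
Reducing modulo 17: 208 = 12·17 + 4, so 13^75 ≡ 4.

4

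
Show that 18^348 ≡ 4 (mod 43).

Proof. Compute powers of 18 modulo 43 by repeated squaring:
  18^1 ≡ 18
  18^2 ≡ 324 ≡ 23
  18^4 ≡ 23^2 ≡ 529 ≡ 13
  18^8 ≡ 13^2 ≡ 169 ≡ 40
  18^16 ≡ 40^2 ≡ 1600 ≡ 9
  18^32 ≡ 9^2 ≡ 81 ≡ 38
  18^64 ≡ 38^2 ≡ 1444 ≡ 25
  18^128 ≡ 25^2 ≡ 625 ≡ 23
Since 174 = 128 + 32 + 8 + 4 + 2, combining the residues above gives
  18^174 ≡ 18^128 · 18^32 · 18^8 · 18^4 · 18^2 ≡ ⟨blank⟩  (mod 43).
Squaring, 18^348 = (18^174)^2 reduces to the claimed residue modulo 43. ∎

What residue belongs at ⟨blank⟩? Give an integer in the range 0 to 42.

Multiply the listed residues: 23 · 38 · 40 · 13 · 23 = 874 → 34960 → 454480 → 10453040.
Reducing modulo 43: 10453040 = 243093·43 + 41, so 18^174 ≡ 41.

41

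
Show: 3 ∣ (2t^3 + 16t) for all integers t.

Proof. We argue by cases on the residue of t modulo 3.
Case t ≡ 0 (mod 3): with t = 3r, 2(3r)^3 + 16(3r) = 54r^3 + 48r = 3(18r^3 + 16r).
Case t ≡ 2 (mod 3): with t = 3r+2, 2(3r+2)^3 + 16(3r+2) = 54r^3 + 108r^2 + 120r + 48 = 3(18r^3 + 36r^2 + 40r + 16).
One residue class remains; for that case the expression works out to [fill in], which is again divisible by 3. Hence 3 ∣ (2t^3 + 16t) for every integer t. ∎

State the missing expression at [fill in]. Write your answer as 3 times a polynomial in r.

3(18r^3 + 18r^2 + 22r + 6)

The residues treated are {0, 2}, so the missing case is t ≡ 1 (mod 3); write t = 3r+1.
Then 2(3r+1)^3 + 16(3r+1) = 54r^3 + 54r^2 + 66r + 18 = 3(18r^3 + 18r^2 + 22r + 6).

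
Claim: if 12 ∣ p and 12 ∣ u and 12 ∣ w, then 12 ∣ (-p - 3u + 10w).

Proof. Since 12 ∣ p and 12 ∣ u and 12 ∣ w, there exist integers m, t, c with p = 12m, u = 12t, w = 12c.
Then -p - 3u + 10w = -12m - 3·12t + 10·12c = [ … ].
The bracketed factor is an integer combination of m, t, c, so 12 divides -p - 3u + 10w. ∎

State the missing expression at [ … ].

Each term has a factor of 12: -12m - 3·12t + 10·12c = 12·(10c - m - 3t).
Since 10c - m - 3t is an integer, 12 ∣ (-p - 3u + 10w).

12(10c - m - 3t)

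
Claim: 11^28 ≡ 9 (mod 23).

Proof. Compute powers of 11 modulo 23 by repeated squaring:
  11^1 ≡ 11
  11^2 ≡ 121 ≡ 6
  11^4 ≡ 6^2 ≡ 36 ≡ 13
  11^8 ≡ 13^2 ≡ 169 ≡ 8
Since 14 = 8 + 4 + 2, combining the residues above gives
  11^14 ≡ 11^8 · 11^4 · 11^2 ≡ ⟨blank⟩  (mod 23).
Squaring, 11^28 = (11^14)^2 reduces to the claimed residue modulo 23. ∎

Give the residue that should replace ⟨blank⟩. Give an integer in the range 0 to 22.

3

Multiply the listed residues: 8 · 13 · 6 = 104 → 624.
Reducing modulo 23: 624 = 27·23 + 3, so 11^14 ≡ 3.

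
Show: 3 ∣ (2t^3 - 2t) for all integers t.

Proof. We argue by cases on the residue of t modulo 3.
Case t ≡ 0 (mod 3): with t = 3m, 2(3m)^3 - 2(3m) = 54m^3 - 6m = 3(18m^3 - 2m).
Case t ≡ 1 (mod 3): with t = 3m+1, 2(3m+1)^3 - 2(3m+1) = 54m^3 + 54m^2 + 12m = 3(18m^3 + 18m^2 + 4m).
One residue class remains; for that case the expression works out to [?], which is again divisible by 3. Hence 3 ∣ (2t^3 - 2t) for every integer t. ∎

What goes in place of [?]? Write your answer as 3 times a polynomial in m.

The residues treated are {0, 1}, so the missing case is t ≡ 2 (mod 3); write t = 3m+2.
Then 2(3m+2)^3 - 2(3m+2) = 54m^3 + 108m^2 + 66m + 12 = 3(18m^3 + 36m^2 + 22m + 4).

3(18m^3 + 36m^2 + 22m + 4)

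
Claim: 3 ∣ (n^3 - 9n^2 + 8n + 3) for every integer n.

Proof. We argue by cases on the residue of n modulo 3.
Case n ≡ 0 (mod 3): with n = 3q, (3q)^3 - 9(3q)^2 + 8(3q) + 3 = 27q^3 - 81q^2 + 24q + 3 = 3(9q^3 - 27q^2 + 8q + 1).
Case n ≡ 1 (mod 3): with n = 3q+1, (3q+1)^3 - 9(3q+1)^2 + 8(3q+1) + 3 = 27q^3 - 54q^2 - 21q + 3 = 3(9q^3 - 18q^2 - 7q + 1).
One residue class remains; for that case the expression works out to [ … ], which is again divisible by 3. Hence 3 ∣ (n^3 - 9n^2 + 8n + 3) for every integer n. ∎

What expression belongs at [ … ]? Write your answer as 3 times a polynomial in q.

3(9q^3 - 9q^2 - 16q - 3)

The residues treated are {0, 1}, so the missing case is n ≡ 2 (mod 3); write n = 3q+2.
Then (3q+2)^3 - 9(3q+2)^2 + 8(3q+2) + 3 = 27q^3 - 27q^2 - 48q - 9 = 3(9q^3 - 9q^2 - 16q - 3).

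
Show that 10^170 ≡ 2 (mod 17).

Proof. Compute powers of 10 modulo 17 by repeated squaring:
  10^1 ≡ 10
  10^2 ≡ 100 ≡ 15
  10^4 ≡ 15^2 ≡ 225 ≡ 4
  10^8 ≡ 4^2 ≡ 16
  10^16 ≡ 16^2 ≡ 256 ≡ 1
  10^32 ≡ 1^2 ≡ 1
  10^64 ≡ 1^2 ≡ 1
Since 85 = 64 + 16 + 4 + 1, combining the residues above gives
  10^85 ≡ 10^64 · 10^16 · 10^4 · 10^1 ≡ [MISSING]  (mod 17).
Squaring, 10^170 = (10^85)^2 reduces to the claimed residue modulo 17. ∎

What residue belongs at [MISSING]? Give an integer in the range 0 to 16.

6

10^64 · 10^16 · 10^4 · 10^1 ≡ 1 · 1 · 4 · 10 = 40.
40 mod 17 = 6, so 10^85 ≡ 6 (mod 17).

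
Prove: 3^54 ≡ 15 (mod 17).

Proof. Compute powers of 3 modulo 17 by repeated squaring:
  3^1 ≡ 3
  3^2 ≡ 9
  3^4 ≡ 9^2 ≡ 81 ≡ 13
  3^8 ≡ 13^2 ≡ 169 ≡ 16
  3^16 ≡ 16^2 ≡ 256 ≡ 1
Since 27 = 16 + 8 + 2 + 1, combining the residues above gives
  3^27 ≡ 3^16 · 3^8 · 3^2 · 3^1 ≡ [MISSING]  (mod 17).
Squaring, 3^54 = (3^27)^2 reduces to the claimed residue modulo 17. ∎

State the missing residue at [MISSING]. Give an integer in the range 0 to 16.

3^16 · 3^8 · 3^2 · 3^1 ≡ 1 · 16 · 9 · 3 = 432.
432 mod 17 = 7, so 3^27 ≡ 7 (mod 17).

7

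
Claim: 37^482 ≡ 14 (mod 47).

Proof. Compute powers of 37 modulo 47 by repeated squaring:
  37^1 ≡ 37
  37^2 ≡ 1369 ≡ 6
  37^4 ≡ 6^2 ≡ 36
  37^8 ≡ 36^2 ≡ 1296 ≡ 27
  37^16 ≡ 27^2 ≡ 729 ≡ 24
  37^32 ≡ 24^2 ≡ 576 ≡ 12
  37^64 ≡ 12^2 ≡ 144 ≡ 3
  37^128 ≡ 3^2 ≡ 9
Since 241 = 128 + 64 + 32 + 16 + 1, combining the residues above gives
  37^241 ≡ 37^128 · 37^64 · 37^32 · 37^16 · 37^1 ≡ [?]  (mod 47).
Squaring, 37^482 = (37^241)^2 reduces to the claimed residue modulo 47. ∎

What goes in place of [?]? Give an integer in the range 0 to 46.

25

37^128 · 37^64 · 37^32 · 37^16 · 37^1 ≡ 9 · 3 · 12 · 24 · 37 = 287712.
287712 mod 47 = 25, so 37^241 ≡ 25 (mod 47).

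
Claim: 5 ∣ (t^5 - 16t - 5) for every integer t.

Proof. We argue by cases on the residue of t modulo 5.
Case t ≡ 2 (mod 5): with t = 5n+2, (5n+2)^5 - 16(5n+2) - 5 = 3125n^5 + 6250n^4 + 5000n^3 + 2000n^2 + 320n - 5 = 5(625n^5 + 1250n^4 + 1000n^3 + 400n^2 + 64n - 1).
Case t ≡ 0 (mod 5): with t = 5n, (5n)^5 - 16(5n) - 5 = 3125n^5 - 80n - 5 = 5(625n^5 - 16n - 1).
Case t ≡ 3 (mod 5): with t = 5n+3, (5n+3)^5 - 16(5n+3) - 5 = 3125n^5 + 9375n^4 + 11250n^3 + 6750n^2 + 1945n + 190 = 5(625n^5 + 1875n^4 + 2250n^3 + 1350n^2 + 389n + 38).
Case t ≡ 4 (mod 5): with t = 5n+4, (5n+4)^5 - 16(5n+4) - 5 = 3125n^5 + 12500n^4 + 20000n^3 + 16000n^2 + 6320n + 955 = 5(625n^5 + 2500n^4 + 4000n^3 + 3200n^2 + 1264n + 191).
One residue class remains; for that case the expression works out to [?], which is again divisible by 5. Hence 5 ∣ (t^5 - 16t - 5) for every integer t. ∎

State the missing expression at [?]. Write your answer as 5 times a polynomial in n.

Only t ≡ 1 (mod 5) is unaccounted for. Put t = 5n+1:
(5n+1)^5 - 16(5n+1) - 5 expands to 3125n^5 + 3125n^4 + 1250n^3 + 250n^2 - 55n - 20,
and factoring out 5 leaves 5(625n^5 + 625n^4 + 250n^3 + 50n^2 - 11n - 4).

5(625n^5 + 625n^4 + 250n^3 + 50n^2 - 11n - 4)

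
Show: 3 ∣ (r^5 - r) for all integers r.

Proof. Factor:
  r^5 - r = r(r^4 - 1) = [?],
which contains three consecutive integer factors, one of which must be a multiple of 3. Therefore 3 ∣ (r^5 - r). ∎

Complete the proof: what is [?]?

(r - 1)r(r + 1)(r^2 + 1)

r^4 - 1 = (r^2 - 1)(r^2 + 1), and r^2 - 1 = (r-1)(r+1).
So r(r^4 - 1) = (r - 1)r(r + 1)(r^2 + 1).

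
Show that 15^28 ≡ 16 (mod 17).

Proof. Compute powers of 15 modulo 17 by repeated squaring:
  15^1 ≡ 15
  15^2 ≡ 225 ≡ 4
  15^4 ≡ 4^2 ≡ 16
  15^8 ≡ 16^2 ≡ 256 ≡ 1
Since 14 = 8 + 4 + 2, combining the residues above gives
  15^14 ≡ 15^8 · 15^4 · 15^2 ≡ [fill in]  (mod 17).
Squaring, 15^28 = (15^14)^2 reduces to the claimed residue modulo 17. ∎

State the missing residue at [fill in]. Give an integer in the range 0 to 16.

13

15^8 · 15^4 · 15^2 ≡ 1 · 16 · 4 = 64.
64 mod 17 = 13, so 15^14 ≡ 13 (mod 17).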